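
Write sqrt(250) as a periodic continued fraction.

Write x_i = (sqrt(250) + m_i)/d_i with (m_0, d_0) = (0, 1). a_0 = floor(sqrt(250)) = 15, since 15^2 = 225 <= 250 < 256 = 16^2.
Iterate m_{i+1} = d_i*a_i - m_i, d_{i+1} = (250 - m_{i+1}^2)/d_i, a_{i+1} = floor((a_0 + m_{i+1})/d_{i+1}):
  m_1 = 1*15 - 0 = 15, d_1 = (250 - 15^2)/1 = 25/1 = 25, a_1 = floor((15 + 15)/25) = 1.
  m_2 = 25*1 - 15 = 10, d_2 = (250 - 10^2)/25 = 150/25 = 6, a_2 = floor((15 + 10)/6) = 4.
  m_3 = 6*4 - 10 = 14, d_3 = (250 - 14^2)/6 = 54/6 = 9, a_3 = floor((15 + 14)/9) = 3.
  m_4 = 9*3 - 14 = 13, d_4 = (250 - 13^2)/9 = 81/9 = 9, a_4 = floor((15 + 13)/9) = 3.
  m_5 = 9*3 - 13 = 14, d_5 = (250 - 14^2)/9 = 54/9 = 6, a_5 = floor((15 + 14)/6) = 4.
  m_6 = 6*4 - 14 = 10, d_6 = (250 - 10^2)/6 = 150/6 = 25, a_6 = floor((15 + 10)/25) = 1.
  m_7 = 25*1 - 10 = 15, d_7 = (250 - 15^2)/25 = 25/25 = 1, a_7 = floor((15 + 15)/1) = 30.
  m_8 = 1*30 - 15 = 15, d_8 = (250 - 15^2)/1 = 25/1 = 25: (m_8, d_8) = (m_1, d_1) = (15, 25), so from here the quotients repeat a_1, ..., a_7; the period length is 7.
Hence the expansion of sqrt(250) is a_0 = 15 followed by the repeating block 1, 4, 3, 3, 4, 1, 30 (period 7).

[15; (1, 4, 3, 3, 4, 1, 30)]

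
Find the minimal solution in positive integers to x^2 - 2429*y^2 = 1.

(x, y) = (20531295, 416584)

First expand sqrt(2429) as a continued fraction. With x_i = (sqrt(2429) + m_i)/d_i and (m_0, d_0) = (0, 1): a_0 = floor(sqrt(2429)) = 49, since 49^2 = 2401 <= 2429 < 2500 = 50^2.
Iterate m_{i+1} = d_i*a_i - m_i, d_{i+1} = (2429 - m_{i+1}^2)/d_i, a_{i+1} = floor((a_0 + m_{i+1})/d_{i+1}):
  m_1 = 1*49 - 0 = 49, d_1 = (2429 - 49^2)/1 = 28/1 = 28, a_1 = floor((49 + 49)/28) = 3.
  m_2 = 28*3 - 49 = 35, d_2 = (2429 - 35^2)/28 = 1204/28 = 43, a_2 = floor((49 + 35)/43) = 1.
  m_3 = 43*1 - 35 = 8, d_3 = (2429 - 8^2)/43 = 2365/43 = 55, a_3 = floor((49 + 8)/55) = 1.
  m_4 = 55*1 - 8 = 47, d_4 = (2429 - 47^2)/55 = 220/55 = 4, a_4 = floor((49 + 47)/4) = 24.
  m_5 = 4*24 - 47 = 49, d_5 = (2429 - 49^2)/4 = 28/4 = 7, a_5 = floor((49 + 49)/7) = 14.
  m_6 = 7*14 - 49 = 49, d_6 = (2429 - 49^2)/7 = 28/7 = 4, a_6 = floor((49 + 49)/4) = 24.
  m_7 = 4*24 - 49 = 47, d_7 = (2429 - 47^2)/4 = 220/4 = 55, a_7 = floor((49 + 47)/55) = 1.
  m_8 = 55*1 - 47 = 8, d_8 = (2429 - 8^2)/55 = 2365/55 = 43, a_8 = floor((49 + 8)/43) = 1.
  m_9 = 43*1 - 8 = 35, d_9 = (2429 - 35^2)/43 = 1204/43 = 28, a_9 = floor((49 + 35)/28) = 3.
  m_10 = 28*3 - 35 = 49, d_10 = (2429 - 49^2)/28 = 28/28 = 1, a_10 = floor((49 + 49)/1) = 98.
  m_11 = 1*98 - 49 = 49, d_11 = (2429 - 49^2)/1 = 28/1 = 28: (m_11, d_11) = (m_1, d_1) = (49, 28), so from here the quotients repeat a_1, ..., a_10; the period length is 10.
So sqrt(2429) = [49; (3, 1, 1, 24, 14, 24, 1, 1, 3, 98)] with period length k = 10.
k is even, so the fundamental solution of x^2 - 2429y^2 = 1 is (p_{k-1}, q_{k-1}) = (p_9, q_9); compute convergents through index 9.
Convergents (p_i = a_i*p_{i-1} + p_{i-2}, q_i = a_i*q_{i-1} + q_{i-2} with p_{-2}=0, p_{-1}=1, q_{-2}=1, q_{-1}=0):
  i=0: a_0=49, p_0 = 49*1 + 0 = 49, q_0 = 49*0 + 1 = 1.
  i=1: a_1=3, p_1 = 3*49 + 1 = 148, q_1 = 3*1 + 0 = 3.
  i=2: a_2=1, p_2 = 1*148 + 49 = 197, q_2 = 1*3 + 1 = 4.
  i=3: a_3=1, p_3 = 1*197 + 148 = 345, q_3 = 1*4 + 3 = 7.
  i=4: a_4=24, p_4 = 24*345 + 197 = 8477, q_4 = 24*7 + 4 = 172.
  i=5: a_5=14, p_5 = 14*8477 + 345 = 119023, q_5 = 14*172 + 7 = 2415.
  i=6: a_6=24, p_6 = 24*119023 + 8477 = 2865029, q_6 = 24*2415 + 172 = 58132.
  i=7: a_7=1, p_7 = 1*2865029 + 119023 = 2984052, q_7 = 1*58132 + 2415 = 60547.
  i=8: a_8=1, p_8 = 1*2984052 + 2865029 = 5849081, q_8 = 1*60547 + 58132 = 118679.
  i=9: a_9=3, p_9 = 3*5849081 + 2984052 = 20531295, q_9 = 3*118679 + 60547 = 416584.
Check: 20531295^2 - 2429*416584^2 = 421534074377025 - 421534074377024 = 1, so (x, y) = (20531295, 416584) solves the equation, and by the theorem it is the least positive solution.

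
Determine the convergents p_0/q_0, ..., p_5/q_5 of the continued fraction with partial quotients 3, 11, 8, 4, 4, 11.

3/1, 34/11, 275/89, 1134/367, 4811/1557, 54055/17494

Using the convergent recurrence p_i = a_i*p_{i-1} + p_{i-2}, q_i = a_i*q_{i-1} + q_{i-2} with p_{-2}=0, p_{-1}=1, q_{-2}=1, q_{-1}=0:
  i=0: a_0=3, p_0 = 3*1 + 0 = 3, q_0 = 3*0 + 1 = 1.
  i=1: a_1=11, p_1 = 11*3 + 1 = 34, q_1 = 11*1 + 0 = 11.
  i=2: a_2=8, p_2 = 8*34 + 3 = 275, q_2 = 8*11 + 1 = 89.
  i=3: a_3=4, p_3 = 4*275 + 34 = 1134, q_3 = 4*89 + 11 = 367.
  i=4: a_4=4, p_4 = 4*1134 + 275 = 4811, q_4 = 4*367 + 89 = 1557.
  i=5: a_5=11, p_5 = 11*4811 + 1134 = 54055, q_5 = 11*1557 + 367 = 17494.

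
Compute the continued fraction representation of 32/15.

Run the Euclidean algorithm on 32 and 15; the successive quotients are the partial quotients a_0, a_1, ... (each step inverts the fractional part left over by the previous one):
  32 = 2*15 + 2, so a_0 = 2.
  15 = 7*2 + 1, so a_1 = 7.
  2 = 2*1 + 0, so a_2 = 2.
The remainder reaches 0 after 3 divisions, so the expansion has 3 partial quotients, read off in order.

[2; 7, 2]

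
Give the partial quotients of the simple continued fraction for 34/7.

[4; 1, 6]

Run the Euclidean algorithm on 34 and 7; the successive quotients are the partial quotients a_0, a_1, ... (each step inverts the fractional part left over by the previous one):
  34 = 4*7 + 6, so a_0 = 4.
  7 = 1*6 + 1, so a_1 = 1.
  6 = 6*1 + 0, so a_2 = 6.
The remainder reaches 0 after 3 divisions, so the expansion has 3 partial quotients, read off in order.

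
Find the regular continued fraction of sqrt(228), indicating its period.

Write x_i = (sqrt(228) + m_i)/d_i with (m_0, d_0) = (0, 1). a_0 = floor(sqrt(228)) = 15, since 15^2 = 225 <= 228 < 256 = 16^2.
Iterate m_{i+1} = d_i*a_i - m_i, d_{i+1} = (228 - m_{i+1}^2)/d_i, a_{i+1} = floor((a_0 + m_{i+1})/d_{i+1}):
  m_1 = 1*15 - 0 = 15, d_1 = (228 - 15^2)/1 = 3/1 = 3, a_1 = floor((15 + 15)/3) = 10.
  m_2 = 3*10 - 15 = 15, d_2 = (228 - 15^2)/3 = 3/3 = 1, a_2 = floor((15 + 15)/1) = 30.
  m_3 = 1*30 - 15 = 15, d_3 = (228 - 15^2)/1 = 3/1 = 3: (m_3, d_3) = (m_1, d_1) = (15, 3), so from here the quotients repeat a_1, a_2; the period length is 2.
Hence the expansion of sqrt(228) is a_0 = 15 followed by the repeating block 10, 30 (period 2).

[15; (10, 30)]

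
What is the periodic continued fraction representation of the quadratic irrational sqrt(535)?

Write x_i = (sqrt(535) + m_i)/d_i with (m_0, d_0) = (0, 1). a_0 = floor(sqrt(535)) = 23, since 23^2 = 529 <= 535 < 576 = 24^2.
Iterate m_{i+1} = d_i*a_i - m_i, d_{i+1} = (535 - m_{i+1}^2)/d_i, a_{i+1} = floor((a_0 + m_{i+1})/d_{i+1}):
  m_1 = 1*23 - 0 = 23, d_1 = (535 - 23^2)/1 = 6/1 = 6, a_1 = floor((23 + 23)/6) = 7.
  m_2 = 6*7 - 23 = 19, d_2 = (535 - 19^2)/6 = 174/6 = 29, a_2 = floor((23 + 19)/29) = 1.
  m_3 = 29*1 - 19 = 10, d_3 = (535 - 10^2)/29 = 435/29 = 15, a_3 = floor((23 + 10)/15) = 2.
  m_4 = 15*2 - 10 = 20, d_4 = (535 - 20^2)/15 = 135/15 = 9, a_4 = floor((23 + 20)/9) = 4.
  m_5 = 9*4 - 20 = 16, d_5 = (535 - 16^2)/9 = 279/9 = 31, a_5 = floor((23 + 16)/31) = 1.
  m_6 = 31*1 - 16 = 15, d_6 = (535 - 15^2)/31 = 310/31 = 10, a_6 = floor((23 + 15)/10) = 3.
  m_7 = 10*3 - 15 = 15, d_7 = (535 - 15^2)/10 = 310/10 = 31, a_7 = floor((23 + 15)/31) = 1.
  m_8 = 31*1 - 15 = 16, d_8 = (535 - 16^2)/31 = 279/31 = 9, a_8 = floor((23 + 16)/9) = 4.
  m_9 = 9*4 - 16 = 20, d_9 = (535 - 20^2)/9 = 135/9 = 15, a_9 = floor((23 + 20)/15) = 2.
  m_10 = 15*2 - 20 = 10, d_10 = (535 - 10^2)/15 = 435/15 = 29, a_10 = floor((23 + 10)/29) = 1.
  m_11 = 29*1 - 10 = 19, d_11 = (535 - 19^2)/29 = 174/29 = 6, a_11 = floor((23 + 19)/6) = 7.
  m_12 = 6*7 - 19 = 23, d_12 = (535 - 23^2)/6 = 6/6 = 1, a_12 = floor((23 + 23)/1) = 46.
  m_13 = 1*46 - 23 = 23, d_13 = (535 - 23^2)/1 = 6/1 = 6: (m_13, d_13) = (m_1, d_1) = (23, 6), so from here the quotients repeat a_1, ..., a_12; the period length is 12.
Hence the expansion of sqrt(535) is a_0 = 23 followed by the repeating block 7, 1, 2, 4, 1, 3, 1, 4, 2, 1, 7, 46 (period 12).

[23; (7, 1, 2, 4, 1, 3, 1, 4, 2, 1, 7, 46)]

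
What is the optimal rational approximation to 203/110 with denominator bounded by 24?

Expand x = 203/110 as a continued fraction with the Euclidean algorithm:
  203 = 1*110 + 93, so a_0 = 1.
  110 = 1*93 + 17, so a_1 = 1.
  93 = 5*17 + 8, so a_2 = 5.
  17 = 2*8 + 1, so a_3 = 2.
  8 = 8*1 + 0, so a_4 = 8.
so x = [1; 1, 5, 2, 8].
Convergents (p_i = a_i*p_{i-1} + p_{i-2}, q_i = a_i*q_{i-1} + q_{i-2} with p_{-2}=0, p_{-1}=1, q_{-2}=1, q_{-1}=0), until the denominator exceeds 24:
  i=0: a_0=1, p_0 = 1*1 + 0 = 1, q_0 = 1*0 + 1 = 1.
  i=1: a_1=1, p_1 = 1*1 + 1 = 2, q_1 = 1*1 + 0 = 1.
  i=2: a_2=5, p_2 = 5*2 + 1 = 11, q_2 = 5*1 + 1 = 6.
  i=3: a_3=2, p_3 = 2*11 + 2 = 24, q_3 = 2*6 + 1 = 13.
  i=4: a_4=8, p_4 = 8*24 + 11 = 203, q_4 = 8*13 + 6 = 110.
q_4 = 110 > 24, so the last convergent with denominator <= 24 is p_3/q_3 = 24/13.
The closest fraction with denominator <= 24 is either p_3/q_3 or the intermediate fraction (k*p_3 + p_2)/(k*q_3 + q_2) with the largest k >= 1 whose denominator stays <= 24; these approach x as k grows, and every other convergent or intermediate fraction in range is farther away.
Largest k: floor((24 - q_2)/q_3) = floor((24 - 6)/13) = 1.
That gives (1*24 + 11)/(1*13 + 6) = 35/19.
Compare the errors: |x - 24/13| = |203*13 - 24*110|/(110*13) = 1/1430, and |x - 35/19| = |203*19 - 35*110|/(110*19) = 7/2090.
Cross-multiplying, 1*2090 = 2090 < 10010 = 7*1430, so 1/1430 is smaller: the convergent 24/13 is closer to x than 35/19.

24/13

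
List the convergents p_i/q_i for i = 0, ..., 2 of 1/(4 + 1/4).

Using the convergent recurrence p_i = a_i*p_{i-1} + p_{i-2}, q_i = a_i*q_{i-1} + q_{i-2} with p_{-2}=0, p_{-1}=1, q_{-2}=1, q_{-1}=0:
  i=0: a_0=0, p_0 = 0*1 + 0 = 0, q_0 = 0*0 + 1 = 1.
  i=1: a_1=4, p_1 = 4*0 + 1 = 1, q_1 = 4*1 + 0 = 4.
  i=2: a_2=4, p_2 = 4*1 + 0 = 4, q_2 = 4*4 + 1 = 17.

0/1, 1/4, 4/17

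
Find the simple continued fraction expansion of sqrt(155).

Write x_i = (sqrt(155) + m_i)/d_i with (m_0, d_0) = (0, 1). a_0 = floor(sqrt(155)) = 12, since 12^2 = 144 <= 155 < 169 = 13^2.
Iterate m_{i+1} = d_i*a_i - m_i, d_{i+1} = (155 - m_{i+1}^2)/d_i, a_{i+1} = floor((a_0 + m_{i+1})/d_{i+1}):
  m_1 = 1*12 - 0 = 12, d_1 = (155 - 12^2)/1 = 11/1 = 11, a_1 = floor((12 + 12)/11) = 2.
  m_2 = 11*2 - 12 = 10, d_2 = (155 - 10^2)/11 = 55/11 = 5, a_2 = floor((12 + 10)/5) = 4.
  m_3 = 5*4 - 10 = 10, d_3 = (155 - 10^2)/5 = 55/5 = 11, a_3 = floor((12 + 10)/11) = 2.
  m_4 = 11*2 - 10 = 12, d_4 = (155 - 12^2)/11 = 11/11 = 1, a_4 = floor((12 + 12)/1) = 24.
  m_5 = 1*24 - 12 = 12, d_5 = (155 - 12^2)/1 = 11/1 = 11: (m_5, d_5) = (m_1, d_1) = (12, 11), so from here the quotients repeat a_1, ..., a_4; the period length is 4.
Hence the expansion of sqrt(155) is a_0 = 12 followed by the repeating block 2, 4, 2, 24 (period 4).

[12; (2, 4, 2, 24)]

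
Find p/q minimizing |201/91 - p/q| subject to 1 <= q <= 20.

42/19

Expand x = 201/91 as a continued fraction with the Euclidean algorithm:
  201 = 2*91 + 19, so a_0 = 2.
  91 = 4*19 + 15, so a_1 = 4.
  19 = 1*15 + 4, so a_2 = 1.
  15 = 3*4 + 3, so a_3 = 3.
  4 = 1*3 + 1, so a_4 = 1.
  3 = 3*1 + 0, so a_5 = 3.
so x = [2; 4, 1, 3, 1, 3].
Convergents (p_i = a_i*p_{i-1} + p_{i-2}, q_i = a_i*q_{i-1} + q_{i-2} with p_{-2}=0, p_{-1}=1, q_{-2}=1, q_{-1}=0), until the denominator exceeds 20:
  i=0: a_0=2, p_0 = 2*1 + 0 = 2, q_0 = 2*0 + 1 = 1.
  i=1: a_1=4, p_1 = 4*2 + 1 = 9, q_1 = 4*1 + 0 = 4.
  i=2: a_2=1, p_2 = 1*9 + 2 = 11, q_2 = 1*4 + 1 = 5.
  i=3: a_3=3, p_3 = 3*11 + 9 = 42, q_3 = 3*5 + 4 = 19.
  i=4: a_4=1, p_4 = 1*42 + 11 = 53, q_4 = 1*19 + 5 = 24.
q_4 = 24 > 20, so the last convergent with denominator <= 20 is p_3/q_3 = 42/19.
The closest fraction with denominator <= 20 is either p_3/q_3 or the intermediate fraction (k*p_3 + p_2)/(k*q_3 + q_2) with the largest k >= 1 whose denominator stays <= 20; these approach x as k grows, and every other convergent or intermediate fraction in range is farther away.
Largest k: floor((20 - q_2)/q_3) = floor((20 - 5)/19) = 0.
Since k = 0, no intermediate fraction beyond p_3/q_3 has denominator <= 20, so the convergent 42/19 is the closest (its error is |201*19 - 42*91|/(91*19) = 3/1729).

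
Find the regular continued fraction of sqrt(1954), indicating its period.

Write x_i = (sqrt(1954) + m_i)/d_i with (m_0, d_0) = (0, 1). a_0 = floor(sqrt(1954)) = 44, since 44^2 = 1936 <= 1954 < 2025 = 45^2.
Iterate m_{i+1} = d_i*a_i - m_i, d_{i+1} = (1954 - m_{i+1}^2)/d_i, a_{i+1} = floor((a_0 + m_{i+1})/d_{i+1}):
  m_1 = 1*44 - 0 = 44, d_1 = (1954 - 44^2)/1 = 18/1 = 18, a_1 = floor((44 + 44)/18) = 4.
  m_2 = 18*4 - 44 = 28, d_2 = (1954 - 28^2)/18 = 1170/18 = 65, a_2 = floor((44 + 28)/65) = 1.
  m_3 = 65*1 - 28 = 37, d_3 = (1954 - 37^2)/65 = 585/65 = 9, a_3 = floor((44 + 37)/9) = 9.
  m_4 = 9*9 - 37 = 44, d_4 = (1954 - 44^2)/9 = 18/9 = 2, a_4 = floor((44 + 44)/2) = 44.
  m_5 = 2*44 - 44 = 44, d_5 = (1954 - 44^2)/2 = 18/2 = 9, a_5 = floor((44 + 44)/9) = 9.
  m_6 = 9*9 - 44 = 37, d_6 = (1954 - 37^2)/9 = 585/9 = 65, a_6 = floor((44 + 37)/65) = 1.
  m_7 = 65*1 - 37 = 28, d_7 = (1954 - 28^2)/65 = 1170/65 = 18, a_7 = floor((44 + 28)/18) = 4.
  m_8 = 18*4 - 28 = 44, d_8 = (1954 - 44^2)/18 = 18/18 = 1, a_8 = floor((44 + 44)/1) = 88.
  m_9 = 1*88 - 44 = 44, d_9 = (1954 - 44^2)/1 = 18/1 = 18: (m_9, d_9) = (m_1, d_1) = (44, 18), so from here the quotients repeat a_1, ..., a_8; the period length is 8.
Hence the expansion of sqrt(1954) is a_0 = 44 followed by the repeating block 4, 1, 9, 44, 9, 1, 4, 88 (period 8).

[44; (4, 1, 9, 44, 9, 1, 4, 88)]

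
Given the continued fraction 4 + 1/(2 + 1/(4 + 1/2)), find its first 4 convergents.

4/1, 9/2, 40/9, 89/20

Using the convergent recurrence p_i = a_i*p_{i-1} + p_{i-2}, q_i = a_i*q_{i-1} + q_{i-2} with p_{-2}=0, p_{-1}=1, q_{-2}=1, q_{-1}=0:
  i=0: a_0=4, p_0 = 4*1 + 0 = 4, q_0 = 4*0 + 1 = 1.
  i=1: a_1=2, p_1 = 2*4 + 1 = 9, q_1 = 2*1 + 0 = 2.
  i=2: a_2=4, p_2 = 4*9 + 4 = 40, q_2 = 4*2 + 1 = 9.
  i=3: a_3=2, p_3 = 2*40 + 9 = 89, q_3 = 2*9 + 2 = 20.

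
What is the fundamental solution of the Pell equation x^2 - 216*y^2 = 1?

(x, y) = (485, 33)

First expand sqrt(216) as a continued fraction. With x_i = (sqrt(216) + m_i)/d_i and (m_0, d_0) = (0, 1): a_0 = floor(sqrt(216)) = 14, since 14^2 = 196 <= 216 < 225 = 15^2.
Iterate m_{i+1} = d_i*a_i - m_i, d_{i+1} = (216 - m_{i+1}^2)/d_i, a_{i+1} = floor((a_0 + m_{i+1})/d_{i+1}):
  m_1 = 1*14 - 0 = 14, d_1 = (216 - 14^2)/1 = 20/1 = 20, a_1 = floor((14 + 14)/20) = 1.
  m_2 = 20*1 - 14 = 6, d_2 = (216 - 6^2)/20 = 180/20 = 9, a_2 = floor((14 + 6)/9) = 2.
  m_3 = 9*2 - 6 = 12, d_3 = (216 - 12^2)/9 = 72/9 = 8, a_3 = floor((14 + 12)/8) = 3.
  m_4 = 8*3 - 12 = 12, d_4 = (216 - 12^2)/8 = 72/8 = 9, a_4 = floor((14 + 12)/9) = 2.
  m_5 = 9*2 - 12 = 6, d_5 = (216 - 6^2)/9 = 180/9 = 20, a_5 = floor((14 + 6)/20) = 1.
  m_6 = 20*1 - 6 = 14, d_6 = (216 - 14^2)/20 = 20/20 = 1, a_6 = floor((14 + 14)/1) = 28.
  m_7 = 1*28 - 14 = 14, d_7 = (216 - 14^2)/1 = 20/1 = 20: (m_7, d_7) = (m_1, d_1) = (14, 20), so from here the quotients repeat a_1, ..., a_6; the period length is 6.
So sqrt(216) = [14; (1, 2, 3, 2, 1, 28)] with period length k = 6.
k is even, so the fundamental solution of x^2 - 216y^2 = 1 is (p_{k-1}, q_{k-1}) = (p_5, q_5); compute convergents through index 5.
Convergents (p_i = a_i*p_{i-1} + p_{i-2}, q_i = a_i*q_{i-1} + q_{i-2} with p_{-2}=0, p_{-1}=1, q_{-2}=1, q_{-1}=0):
  i=0: a_0=14, p_0 = 14*1 + 0 = 14, q_0 = 14*0 + 1 = 1.
  i=1: a_1=1, p_1 = 1*14 + 1 = 15, q_1 = 1*1 + 0 = 1.
  i=2: a_2=2, p_2 = 2*15 + 14 = 44, q_2 = 2*1 + 1 = 3.
  i=3: a_3=3, p_3 = 3*44 + 15 = 147, q_3 = 3*3 + 1 = 10.
  i=4: a_4=2, p_4 = 2*147 + 44 = 338, q_4 = 2*10 + 3 = 23.
  i=5: a_5=1, p_5 = 1*338 + 147 = 485, q_5 = 1*23 + 10 = 33.
Check: 485^2 - 216*33^2 = 235225 - 235224 = 1, so (x, y) = (485, 33) solves the equation, and by the theorem it is the least positive solution.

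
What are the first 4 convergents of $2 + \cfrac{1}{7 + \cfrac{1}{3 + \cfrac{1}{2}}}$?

2/1, 15/7, 47/22, 109/51

Using the convergent recurrence p_i = a_i*p_{i-1} + p_{i-2}, q_i = a_i*q_{i-1} + q_{i-2} with p_{-2}=0, p_{-1}=1, q_{-2}=1, q_{-1}=0:
  i=0: a_0=2, p_0 = 2*1 + 0 = 2, q_0 = 2*0 + 1 = 1.
  i=1: a_1=7, p_1 = 7*2 + 1 = 15, q_1 = 7*1 + 0 = 7.
  i=2: a_2=3, p_2 = 3*15 + 2 = 47, q_2 = 3*7 + 1 = 22.
  i=3: a_3=2, p_3 = 2*47 + 15 = 109, q_3 = 2*22 + 7 = 51.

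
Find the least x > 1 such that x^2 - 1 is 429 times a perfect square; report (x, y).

(x, y) = (1524095, 73584)

First expand sqrt(429) as a continued fraction. With x_i = (sqrt(429) + m_i)/d_i and (m_0, d_0) = (0, 1): a_0 = floor(sqrt(429)) = 20, since 20^2 = 400 <= 429 < 441 = 21^2.
Iterate m_{i+1} = d_i*a_i - m_i, d_{i+1} = (429 - m_{i+1}^2)/d_i, a_{i+1} = floor((a_0 + m_{i+1})/d_{i+1}):
  m_1 = 1*20 - 0 = 20, d_1 = (429 - 20^2)/1 = 29/1 = 29, a_1 = floor((20 + 20)/29) = 1.
  m_2 = 29*1 - 20 = 9, d_2 = (429 - 9^2)/29 = 348/29 = 12, a_2 = floor((20 + 9)/12) = 2.
  m_3 = 12*2 - 9 = 15, d_3 = (429 - 15^2)/12 = 204/12 = 17, a_3 = floor((20 + 15)/17) = 2.
  m_4 = 17*2 - 15 = 19, d_4 = (429 - 19^2)/17 = 68/17 = 4, a_4 = floor((20 + 19)/4) = 9.
  m_5 = 4*9 - 19 = 17, d_5 = (429 - 17^2)/4 = 140/4 = 35, a_5 = floor((20 + 17)/35) = 1.
  m_6 = 35*1 - 17 = 18, d_6 = (429 - 18^2)/35 = 105/35 = 3, a_6 = floor((20 + 18)/3) = 12.
  m_7 = 3*12 - 18 = 18, d_7 = (429 - 18^2)/3 = 105/3 = 35, a_7 = floor((20 + 18)/35) = 1.
  m_8 = 35*1 - 18 = 17, d_8 = (429 - 17^2)/35 = 140/35 = 4, a_8 = floor((20 + 17)/4) = 9.
  m_9 = 4*9 - 17 = 19, d_9 = (429 - 19^2)/4 = 68/4 = 17, a_9 = floor((20 + 19)/17) = 2.
  m_10 = 17*2 - 19 = 15, d_10 = (429 - 15^2)/17 = 204/17 = 12, a_10 = floor((20 + 15)/12) = 2.
  m_11 = 12*2 - 15 = 9, d_11 = (429 - 9^2)/12 = 348/12 = 29, a_11 = floor((20 + 9)/29) = 1.
  m_12 = 29*1 - 9 = 20, d_12 = (429 - 20^2)/29 = 29/29 = 1, a_12 = floor((20 + 20)/1) = 40.
  m_13 = 1*40 - 20 = 20, d_13 = (429 - 20^2)/1 = 29/1 = 29: (m_13, d_13) = (m_1, d_1) = (20, 29), so from here the quotients repeat a_1, ..., a_12; the period length is 12.
So sqrt(429) = [20; (1, 2, 2, 9, 1, 12, 1, 9, 2, 2, 1, 40)] with period length k = 12.
k is even, so the fundamental solution of x^2 - 429y^2 = 1 is (p_{k-1}, q_{k-1}) = (p_11, q_11); compute convergents through index 11.
Convergents (p_i = a_i*p_{i-1} + p_{i-2}, q_i = a_i*q_{i-1} + q_{i-2} with p_{-2}=0, p_{-1}=1, q_{-2}=1, q_{-1}=0):
  i=0: a_0=20, p_0 = 20*1 + 0 = 20, q_0 = 20*0 + 1 = 1.
  i=1: a_1=1, p_1 = 1*20 + 1 = 21, q_1 = 1*1 + 0 = 1.
  i=2: a_2=2, p_2 = 2*21 + 20 = 62, q_2 = 2*1 + 1 = 3.
  i=3: a_3=2, p_3 = 2*62 + 21 = 145, q_3 = 2*3 + 1 = 7.
  i=4: a_4=9, p_4 = 9*145 + 62 = 1367, q_4 = 9*7 + 3 = 66.
  i=5: a_5=1, p_5 = 1*1367 + 145 = 1512, q_5 = 1*66 + 7 = 73.
  i=6: a_6=12, p_6 = 12*1512 + 1367 = 19511, q_6 = 12*73 + 66 = 942.
  i=7: a_7=1, p_7 = 1*19511 + 1512 = 21023, q_7 = 1*942 + 73 = 1015.
  i=8: a_8=9, p_8 = 9*21023 + 19511 = 208718, q_8 = 9*1015 + 942 = 10077.
  i=9: a_9=2, p_9 = 2*208718 + 21023 = 438459, q_9 = 2*10077 + 1015 = 21169.
  i=10: a_10=2, p_10 = 2*438459 + 208718 = 1085636, q_10 = 2*21169 + 10077 = 52415.
  i=11: a_11=1, p_11 = 1*1085636 + 438459 = 1524095, q_11 = 1*52415 + 21169 = 73584.
Check: 1524095^2 - 429*73584^2 = 2322865569025 - 2322865569024 = 1, so (x, y) = (1524095, 73584) solves the equation, and by the theorem it is the least positive solution.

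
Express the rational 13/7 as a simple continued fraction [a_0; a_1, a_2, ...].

[1; 1, 6]

Run the Euclidean algorithm on 13 and 7; the successive quotients are the partial quotients a_0, a_1, ... (each step inverts the fractional part left over by the previous one):
  13 = 1*7 + 6, so a_0 = 1.
  7 = 1*6 + 1, so a_1 = 1.
  6 = 6*1 + 0, so a_2 = 6.
The remainder reaches 0 after 3 divisions, so the expansion has 3 partial quotients, read off in order.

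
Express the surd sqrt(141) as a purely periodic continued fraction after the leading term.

Write x_i = (sqrt(141) + m_i)/d_i with (m_0, d_0) = (0, 1). a_0 = floor(sqrt(141)) = 11, since 11^2 = 121 <= 141 < 144 = 12^2.
Iterate m_{i+1} = d_i*a_i - m_i, d_{i+1} = (141 - m_{i+1}^2)/d_i, a_{i+1} = floor((a_0 + m_{i+1})/d_{i+1}):
  m_1 = 1*11 - 0 = 11, d_1 = (141 - 11^2)/1 = 20/1 = 20, a_1 = floor((11 + 11)/20) = 1.
  m_2 = 20*1 - 11 = 9, d_2 = (141 - 9^2)/20 = 60/20 = 3, a_2 = floor((11 + 9)/3) = 6.
  m_3 = 3*6 - 9 = 9, d_3 = (141 - 9^2)/3 = 60/3 = 20, a_3 = floor((11 + 9)/20) = 1.
  m_4 = 20*1 - 9 = 11, d_4 = (141 - 11^2)/20 = 20/20 = 1, a_4 = floor((11 + 11)/1) = 22.
  m_5 = 1*22 - 11 = 11, d_5 = (141 - 11^2)/1 = 20/1 = 20: (m_5, d_5) = (m_1, d_1) = (11, 20), so from here the quotients repeat a_1, ..., a_4; the period length is 4.
Hence the expansion of sqrt(141) is a_0 = 11 followed by the repeating block 1, 6, 1, 22 (period 4).

[11; (1, 6, 1, 22)]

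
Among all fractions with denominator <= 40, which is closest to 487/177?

Expand x = 487/177 as a continued fraction with the Euclidean algorithm:
  487 = 2*177 + 133, so a_0 = 2.
  177 = 1*133 + 44, so a_1 = 1.
  133 = 3*44 + 1, so a_2 = 3.
  44 = 44*1 + 0, so a_3 = 44.
so x = [2; 1, 3, 44].
Convergents (p_i = a_i*p_{i-1} + p_{i-2}, q_i = a_i*q_{i-1} + q_{i-2} with p_{-2}=0, p_{-1}=1, q_{-2}=1, q_{-1}=0), until the denominator exceeds 40:
  i=0: a_0=2, p_0 = 2*1 + 0 = 2, q_0 = 2*0 + 1 = 1.
  i=1: a_1=1, p_1 = 1*2 + 1 = 3, q_1 = 1*1 + 0 = 1.
  i=2: a_2=3, p_2 = 3*3 + 2 = 11, q_2 = 3*1 + 1 = 4.
  i=3: a_3=44, p_3 = 44*11 + 3 = 487, q_3 = 44*4 + 1 = 177.
q_3 = 177 > 40, so the last convergent with denominator <= 40 is p_2/q_2 = 11/4.
The closest fraction with denominator <= 40 is either p_2/q_2 or the intermediate fraction (k*p_2 + p_1)/(k*q_2 + q_1) with the largest k >= 1 whose denominator stays <= 40; these approach x as k grows, and every other convergent or intermediate fraction in range is farther away.
Largest k: floor((40 - q_1)/q_2) = floor((40 - 1)/4) = 9.
That gives (9*11 + 3)/(9*4 + 1) = 102/37.
Compare the errors: |x - 11/4| = |487*4 - 11*177|/(177*4) = 1/708, and |x - 102/37| = |487*37 - 102*177|/(177*37) = 35/6549.
Cross-multiplying, 1*6549 = 6549 < 24780 = 35*708, so 1/708 is smaller: the convergent 11/4 is closer to x than 102/37.

11/4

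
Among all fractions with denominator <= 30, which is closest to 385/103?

Expand x = 385/103 as a continued fraction with the Euclidean algorithm:
  385 = 3*103 + 76, so a_0 = 3.
  103 = 1*76 + 27, so a_1 = 1.
  76 = 2*27 + 22, so a_2 = 2.
  27 = 1*22 + 5, so a_3 = 1.
  22 = 4*5 + 2, so a_4 = 4.
  5 = 2*2 + 1, so a_5 = 2.
  2 = 2*1 + 0, so a_6 = 2.
so x = [3; 1, 2, 1, 4, 2, 2].
Convergents (p_i = a_i*p_{i-1} + p_{i-2}, q_i = a_i*q_{i-1} + q_{i-2} with p_{-2}=0, p_{-1}=1, q_{-2}=1, q_{-1}=0), until the denominator exceeds 30:
  i=0: a_0=3, p_0 = 3*1 + 0 = 3, q_0 = 3*0 + 1 = 1.
  i=1: a_1=1, p_1 = 1*3 + 1 = 4, q_1 = 1*1 + 0 = 1.
  i=2: a_2=2, p_2 = 2*4 + 3 = 11, q_2 = 2*1 + 1 = 3.
  i=3: a_3=1, p_3 = 1*11 + 4 = 15, q_3 = 1*3 + 1 = 4.
  i=4: a_4=4, p_4 = 4*15 + 11 = 71, q_4 = 4*4 + 3 = 19.
  i=5: a_5=2, p_5 = 2*71 + 15 = 157, q_5 = 2*19 + 4 = 42.
q_5 = 42 > 30, so the last convergent with denominator <= 30 is p_4/q_4 = 71/19.
The closest fraction with denominator <= 30 is either p_4/q_4 or the intermediate fraction (k*p_4 + p_3)/(k*q_4 + q_3) with the largest k >= 1 whose denominator stays <= 30; these approach x as k grows, and every other convergent or intermediate fraction in range is farther away.
Largest k: floor((30 - q_3)/q_4) = floor((30 - 4)/19) = 1.
That gives (1*71 + 15)/(1*19 + 4) = 86/23.
Compare the errors: |x - 71/19| = |385*19 - 71*103|/(103*19) = 2/1957, and |x - 86/23| = |385*23 - 86*103|/(103*23) = 3/2369.
Cross-multiplying, 2*2369 = 4738 < 5871 = 3*1957, so 2/1957 is smaller: the convergent 71/19 is closer to x than 86/23.

71/19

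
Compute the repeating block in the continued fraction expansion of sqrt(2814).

[53; (21, 4, 1, 3, 2, 3, 1, 4, 21, 106)]

Write x_i = (sqrt(2814) + m_i)/d_i with (m_0, d_0) = (0, 1). a_0 = floor(sqrt(2814)) = 53, since 53^2 = 2809 <= 2814 < 2916 = 54^2.
Iterate m_{i+1} = d_i*a_i - m_i, d_{i+1} = (2814 - m_{i+1}^2)/d_i, a_{i+1} = floor((a_0 + m_{i+1})/d_{i+1}):
  m_1 = 1*53 - 0 = 53, d_1 = (2814 - 53^2)/1 = 5/1 = 5, a_1 = floor((53 + 53)/5) = 21.
  m_2 = 5*21 - 53 = 52, d_2 = (2814 - 52^2)/5 = 110/5 = 22, a_2 = floor((53 + 52)/22) = 4.
  m_3 = 22*4 - 52 = 36, d_3 = (2814 - 36^2)/22 = 1518/22 = 69, a_3 = floor((53 + 36)/69) = 1.
  m_4 = 69*1 - 36 = 33, d_4 = (2814 - 33^2)/69 = 1725/69 = 25, a_4 = floor((53 + 33)/25) = 3.
  m_5 = 25*3 - 33 = 42, d_5 = (2814 - 42^2)/25 = 1050/25 = 42, a_5 = floor((53 + 42)/42) = 2.
  m_6 = 42*2 - 42 = 42, d_6 = (2814 - 42^2)/42 = 1050/42 = 25, a_6 = floor((53 + 42)/25) = 3.
  m_7 = 25*3 - 42 = 33, d_7 = (2814 - 33^2)/25 = 1725/25 = 69, a_7 = floor((53 + 33)/69) = 1.
  m_8 = 69*1 - 33 = 36, d_8 = (2814 - 36^2)/69 = 1518/69 = 22, a_8 = floor((53 + 36)/22) = 4.
  m_9 = 22*4 - 36 = 52, d_9 = (2814 - 52^2)/22 = 110/22 = 5, a_9 = floor((53 + 52)/5) = 21.
  m_10 = 5*21 - 52 = 53, d_10 = (2814 - 53^2)/5 = 5/5 = 1, a_10 = floor((53 + 53)/1) = 106.
  m_11 = 1*106 - 53 = 53, d_11 = (2814 - 53^2)/1 = 5/1 = 5: (m_11, d_11) = (m_1, d_1) = (53, 5), so from here the quotients repeat a_1, ..., a_10; the period length is 10.
Hence the expansion of sqrt(2814) is a_0 = 53 followed by the repeating block 21, 4, 1, 3, 2, 3, 1, 4, 21, 106 (period 10).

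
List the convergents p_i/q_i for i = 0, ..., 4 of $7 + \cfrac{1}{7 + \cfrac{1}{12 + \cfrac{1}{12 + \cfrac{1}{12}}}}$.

7/1, 50/7, 607/85, 7334/1027, 88615/12409

Using the convergent recurrence p_i = a_i*p_{i-1} + p_{i-2}, q_i = a_i*q_{i-1} + q_{i-2} with p_{-2}=0, p_{-1}=1, q_{-2}=1, q_{-1}=0:
  i=0: a_0=7, p_0 = 7*1 + 0 = 7, q_0 = 7*0 + 1 = 1.
  i=1: a_1=7, p_1 = 7*7 + 1 = 50, q_1 = 7*1 + 0 = 7.
  i=2: a_2=12, p_2 = 12*50 + 7 = 607, q_2 = 12*7 + 1 = 85.
  i=3: a_3=12, p_3 = 12*607 + 50 = 7334, q_3 = 12*85 + 7 = 1027.
  i=4: a_4=12, p_4 = 12*7334 + 607 = 88615, q_4 = 12*1027 + 85 = 12409.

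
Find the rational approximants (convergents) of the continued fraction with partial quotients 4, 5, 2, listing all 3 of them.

4/1, 21/5, 46/11

Using the convergent recurrence p_i = a_i*p_{i-1} + p_{i-2}, q_i = a_i*q_{i-1} + q_{i-2} with p_{-2}=0, p_{-1}=1, q_{-2}=1, q_{-1}=0:
  i=0: a_0=4, p_0 = 4*1 + 0 = 4, q_0 = 4*0 + 1 = 1.
  i=1: a_1=5, p_1 = 5*4 + 1 = 21, q_1 = 5*1 + 0 = 5.
  i=2: a_2=2, p_2 = 2*21 + 4 = 46, q_2 = 2*5 + 1 = 11.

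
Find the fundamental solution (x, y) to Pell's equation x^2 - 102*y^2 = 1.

First expand sqrt(102) as a continued fraction. With x_i = (sqrt(102) + m_i)/d_i and (m_0, d_0) = (0, 1): a_0 = floor(sqrt(102)) = 10, since 10^2 = 100 <= 102 < 121 = 11^2.
Iterate m_{i+1} = d_i*a_i - m_i, d_{i+1} = (102 - m_{i+1}^2)/d_i, a_{i+1} = floor((a_0 + m_{i+1})/d_{i+1}):
  m_1 = 1*10 - 0 = 10, d_1 = (102 - 10^2)/1 = 2/1 = 2, a_1 = floor((10 + 10)/2) = 10.
  m_2 = 2*10 - 10 = 10, d_2 = (102 - 10^2)/2 = 2/2 = 1, a_2 = floor((10 + 10)/1) = 20.
  m_3 = 1*20 - 10 = 10, d_3 = (102 - 10^2)/1 = 2/1 = 2: (m_3, d_3) = (m_1, d_1) = (10, 2), so from here the quotients repeat a_1, a_2; the period length is 2.
So sqrt(102) = [10; (10, 20)] with period length k = 2.
k is even, so the fundamental solution of x^2 - 102y^2 = 1 is (p_{k-1}, q_{k-1}) = (p_1, q_1); compute convergents through index 1.
Convergents (p_i = a_i*p_{i-1} + p_{i-2}, q_i = a_i*q_{i-1} + q_{i-2} with p_{-2}=0, p_{-1}=1, q_{-2}=1, q_{-1}=0):
  i=0: a_0=10, p_0 = 10*1 + 0 = 10, q_0 = 10*0 + 1 = 1.
  i=1: a_1=10, p_1 = 10*10 + 1 = 101, q_1 = 10*1 + 0 = 10.
Check: 101^2 - 102*10^2 = 10201 - 10200 = 1, so (x, y) = (101, 10) solves the equation, and by the theorem it is the least positive solution.

(x, y) = (101, 10)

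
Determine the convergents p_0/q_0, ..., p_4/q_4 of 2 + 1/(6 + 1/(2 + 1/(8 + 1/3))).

2/1, 13/6, 28/13, 237/110, 739/343

Using the convergent recurrence p_i = a_i*p_{i-1} + p_{i-2}, q_i = a_i*q_{i-1} + q_{i-2} with p_{-2}=0, p_{-1}=1, q_{-2}=1, q_{-1}=0:
  i=0: a_0=2, p_0 = 2*1 + 0 = 2, q_0 = 2*0 + 1 = 1.
  i=1: a_1=6, p_1 = 6*2 + 1 = 13, q_1 = 6*1 + 0 = 6.
  i=2: a_2=2, p_2 = 2*13 + 2 = 28, q_2 = 2*6 + 1 = 13.
  i=3: a_3=8, p_3 = 8*28 + 13 = 237, q_3 = 8*13 + 6 = 110.
  i=4: a_4=3, p_4 = 3*237 + 28 = 739, q_4 = 3*110 + 13 = 343.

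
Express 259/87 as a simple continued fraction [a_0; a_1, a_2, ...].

Run the Euclidean algorithm on 259 and 87; the successive quotients are the partial quotients a_0, a_1, ... (each step inverts the fractional part left over by the previous one):
  259 = 2*87 + 85, so a_0 = 2.
  87 = 1*85 + 2, so a_1 = 1.
  85 = 42*2 + 1, so a_2 = 42.
  2 = 2*1 + 0, so a_3 = 2.
The remainder reaches 0 after 4 divisions, so the expansion has 4 partial quotients, read off in order.

[2; 1, 42, 2]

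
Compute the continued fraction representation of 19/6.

[3; 6]

Run the Euclidean algorithm on 19 and 6; the successive quotients are the partial quotients a_0, a_1, ... (each step inverts the fractional part left over by the previous one):
  19 = 3*6 + 1, so a_0 = 3.
  6 = 6*1 + 0, so a_1 = 6.
The remainder reaches 0 after 2 divisions, so the expansion has 2 partial quotients, read off in order.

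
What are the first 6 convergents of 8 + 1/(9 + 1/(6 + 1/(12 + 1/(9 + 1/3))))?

Using the convergent recurrence p_i = a_i*p_{i-1} + p_{i-2}, q_i = a_i*q_{i-1} + q_{i-2} with p_{-2}=0, p_{-1}=1, q_{-2}=1, q_{-1}=0:
  i=0: a_0=8, p_0 = 8*1 + 0 = 8, q_0 = 8*0 + 1 = 1.
  i=1: a_1=9, p_1 = 9*8 + 1 = 73, q_1 = 9*1 + 0 = 9.
  i=2: a_2=6, p_2 = 6*73 + 8 = 446, q_2 = 6*9 + 1 = 55.
  i=3: a_3=12, p_3 = 12*446 + 73 = 5425, q_3 = 12*55 + 9 = 669.
  i=4: a_4=9, p_4 = 9*5425 + 446 = 49271, q_4 = 9*669 + 55 = 6076.
  i=5: a_5=3, p_5 = 3*49271 + 5425 = 153238, q_5 = 3*6076 + 669 = 18897.

8/1, 73/9, 446/55, 5425/669, 49271/6076, 153238/18897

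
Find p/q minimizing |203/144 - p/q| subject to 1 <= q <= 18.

Expand x = 203/144 as a continued fraction with the Euclidean algorithm:
  203 = 1*144 + 59, so a_0 = 1.
  144 = 2*59 + 26, so a_1 = 2.
  59 = 2*26 + 7, so a_2 = 2.
  26 = 3*7 + 5, so a_3 = 3.
  7 = 1*5 + 2, so a_4 = 1.
  5 = 2*2 + 1, so a_5 = 2.
  2 = 2*1 + 0, so a_6 = 2.
so x = [1; 2, 2, 3, 1, 2, 2].
Convergents (p_i = a_i*p_{i-1} + p_{i-2}, q_i = a_i*q_{i-1} + q_{i-2} with p_{-2}=0, p_{-1}=1, q_{-2}=1, q_{-1}=0), until the denominator exceeds 18:
  i=0: a_0=1, p_0 = 1*1 + 0 = 1, q_0 = 1*0 + 1 = 1.
  i=1: a_1=2, p_1 = 2*1 + 1 = 3, q_1 = 2*1 + 0 = 2.
  i=2: a_2=2, p_2 = 2*3 + 1 = 7, q_2 = 2*2 + 1 = 5.
  i=3: a_3=3, p_3 = 3*7 + 3 = 24, q_3 = 3*5 + 2 = 17.
  i=4: a_4=1, p_4 = 1*24 + 7 = 31, q_4 = 1*17 + 5 = 22.
q_4 = 22 > 18, so the last convergent with denominator <= 18 is p_3/q_3 = 24/17.
The closest fraction with denominator <= 18 is either p_3/q_3 or the intermediate fraction (k*p_3 + p_2)/(k*q_3 + q_2) with the largest k >= 1 whose denominator stays <= 18; these approach x as k grows, and every other convergent or intermediate fraction in range is farther away.
Largest k: floor((18 - q_2)/q_3) = floor((18 - 5)/17) = 0.
Since k = 0, no intermediate fraction beyond p_3/q_3 has denominator <= 18, so the convergent 24/17 is the closest (its error is |203*17 - 24*144|/(144*17) = 5/2448).

24/17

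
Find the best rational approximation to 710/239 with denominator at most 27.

80/27

Expand x = 710/239 as a continued fraction with the Euclidean algorithm:
  710 = 2*239 + 232, so a_0 = 2.
  239 = 1*232 + 7, so a_1 = 1.
  232 = 33*7 + 1, so a_2 = 33.
  7 = 7*1 + 0, so a_3 = 7.
so x = [2; 1, 33, 7].
Convergents (p_i = a_i*p_{i-1} + p_{i-2}, q_i = a_i*q_{i-1} + q_{i-2} with p_{-2}=0, p_{-1}=1, q_{-2}=1, q_{-1}=0), until the denominator exceeds 27:
  i=0: a_0=2, p_0 = 2*1 + 0 = 2, q_0 = 2*0 + 1 = 1.
  i=1: a_1=1, p_1 = 1*2 + 1 = 3, q_1 = 1*1 + 0 = 1.
  i=2: a_2=33, p_2 = 33*3 + 2 = 101, q_2 = 33*1 + 1 = 34.
q_2 = 34 > 27, so the last convergent with denominator <= 27 is p_1/q_1 = 3/1.
The closest fraction with denominator <= 27 is either p_1/q_1 or the intermediate fraction (k*p_1 + p_0)/(k*q_1 + q_0) with the largest k >= 1 whose denominator stays <= 27; these approach x as k grows, and every other convergent or intermediate fraction in range is farther away.
Largest k: floor((27 - q_0)/q_1) = floor((27 - 1)/1) = 26.
That gives (26*3 + 2)/(26*1 + 1) = 80/27.
Compare the errors: |x - 3/1| = |710*1 - 3*239|/(239*1) = 7/239, and |x - 80/27| = |710*27 - 80*239|/(239*27) = 50/6453.
Cross-multiplying, 50*239 = 11950 < 45171 = 7*6453, so 50/6453 is smaller: the intermediate fraction 80/27 is closer to x than 3/1.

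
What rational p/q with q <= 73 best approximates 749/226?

Expand x = 749/226 as a continued fraction with the Euclidean algorithm:
  749 = 3*226 + 71, so a_0 = 3.
  226 = 3*71 + 13, so a_1 = 3.
  71 = 5*13 + 6, so a_2 = 5.
  13 = 2*6 + 1, so a_3 = 2.
  6 = 6*1 + 0, so a_4 = 6.
so x = [3; 3, 5, 2, 6].
Convergents (p_i = a_i*p_{i-1} + p_{i-2}, q_i = a_i*q_{i-1} + q_{i-2} with p_{-2}=0, p_{-1}=1, q_{-2}=1, q_{-1}=0), until the denominator exceeds 73:
  i=0: a_0=3, p_0 = 3*1 + 0 = 3, q_0 = 3*0 + 1 = 1.
  i=1: a_1=3, p_1 = 3*3 + 1 = 10, q_1 = 3*1 + 0 = 3.
  i=2: a_2=5, p_2 = 5*10 + 3 = 53, q_2 = 5*3 + 1 = 16.
  i=3: a_3=2, p_3 = 2*53 + 10 = 116, q_3 = 2*16 + 3 = 35.
  i=4: a_4=6, p_4 = 6*116 + 53 = 749, q_4 = 6*35 + 16 = 226.
q_4 = 226 > 73, so the last convergent with denominator <= 73 is p_3/q_3 = 116/35.
The closest fraction with denominator <= 73 is either p_3/q_3 or the intermediate fraction (k*p_3 + p_2)/(k*q_3 + q_2) with the largest k >= 1 whose denominator stays <= 73; these approach x as k grows, and every other convergent or intermediate fraction in range is farther away.
Largest k: floor((73 - q_2)/q_3) = floor((73 - 16)/35) = 1.
That gives (1*116 + 53)/(1*35 + 16) = 169/51.
Compare the errors: |x - 116/35| = |749*35 - 116*226|/(226*35) = 1/7910, and |x - 169/51| = |749*51 - 169*226|/(226*51) = 5/11526.
Cross-multiplying, 1*11526 = 11526 < 39550 = 5*7910, so 1/7910 is smaller: the convergent 116/35 is closer to x than 169/51.

116/35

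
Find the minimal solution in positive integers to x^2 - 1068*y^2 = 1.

First expand sqrt(1068) as a continued fraction. With x_i = (sqrt(1068) + m_i)/d_i and (m_0, d_0) = (0, 1): a_0 = floor(sqrt(1068)) = 32, since 32^2 = 1024 <= 1068 < 1089 = 33^2.
Iterate m_{i+1} = d_i*a_i - m_i, d_{i+1} = (1068 - m_{i+1}^2)/d_i, a_{i+1} = floor((a_0 + m_{i+1})/d_{i+1}):
  m_1 = 1*32 - 0 = 32, d_1 = (1068 - 32^2)/1 = 44/1 = 44, a_1 = floor((32 + 32)/44) = 1.
  m_2 = 44*1 - 32 = 12, d_2 = (1068 - 12^2)/44 = 924/44 = 21, a_2 = floor((32 + 12)/21) = 2.
  m_3 = 21*2 - 12 = 30, d_3 = (1068 - 30^2)/21 = 168/21 = 8, a_3 = floor((32 + 30)/8) = 7.
  m_4 = 8*7 - 30 = 26, d_4 = (1068 - 26^2)/8 = 392/8 = 49, a_4 = floor((32 + 26)/49) = 1.
  m_5 = 49*1 - 26 = 23, d_5 = (1068 - 23^2)/49 = 539/49 = 11, a_5 = floor((32 + 23)/11) = 5.
  m_6 = 11*5 - 23 = 32, d_6 = (1068 - 32^2)/11 = 44/11 = 4, a_6 = floor((32 + 32)/4) = 16.
  m_7 = 4*16 - 32 = 32, d_7 = (1068 - 32^2)/4 = 44/4 = 11, a_7 = floor((32 + 32)/11) = 5.
  m_8 = 11*5 - 32 = 23, d_8 = (1068 - 23^2)/11 = 539/11 = 49, a_8 = floor((32 + 23)/49) = 1.
  m_9 = 49*1 - 23 = 26, d_9 = (1068 - 26^2)/49 = 392/49 = 8, a_9 = floor((32 + 26)/8) = 7.
  m_10 = 8*7 - 26 = 30, d_10 = (1068 - 30^2)/8 = 168/8 = 21, a_10 = floor((32 + 30)/21) = 2.
  m_11 = 21*2 - 30 = 12, d_11 = (1068 - 12^2)/21 = 924/21 = 44, a_11 = floor((32 + 12)/44) = 1.
  m_12 = 44*1 - 12 = 32, d_12 = (1068 - 32^2)/44 = 44/44 = 1, a_12 = floor((32 + 32)/1) = 64.
  m_13 = 1*64 - 32 = 32, d_13 = (1068 - 32^2)/1 = 44/1 = 44: (m_13, d_13) = (m_1, d_1) = (32, 44), so from here the quotients repeat a_1, ..., a_12; the period length is 12.
So sqrt(1068) = [32; (1, 2, 7, 1, 5, 16, 5, 1, 7, 2, 1, 64)] with period length k = 12.
k is even, so the fundamental solution of x^2 - 1068y^2 = 1 is (p_{k-1}, q_{k-1}) = (p_11, q_11); compute convergents through index 11.
Convergents (p_i = a_i*p_{i-1} + p_{i-2}, q_i = a_i*q_{i-1} + q_{i-2} with p_{-2}=0, p_{-1}=1, q_{-2}=1, q_{-1}=0):
  i=0: a_0=32, p_0 = 32*1 + 0 = 32, q_0 = 32*0 + 1 = 1.
  i=1: a_1=1, p_1 = 1*32 + 1 = 33, q_1 = 1*1 + 0 = 1.
  i=2: a_2=2, p_2 = 2*33 + 32 = 98, q_2 = 2*1 + 1 = 3.
  i=3: a_3=7, p_3 = 7*98 + 33 = 719, q_3 = 7*3 + 1 = 22.
  i=4: a_4=1, p_4 = 1*719 + 98 = 817, q_4 = 1*22 + 3 = 25.
  i=5: a_5=5, p_5 = 5*817 + 719 = 4804, q_5 = 5*25 + 22 = 147.
  i=6: a_6=16, p_6 = 16*4804 + 817 = 77681, q_6 = 16*147 + 25 = 2377.
  i=7: a_7=5, p_7 = 5*77681 + 4804 = 393209, q_7 = 5*2377 + 147 = 12032.
  i=8: a_8=1, p_8 = 1*393209 + 77681 = 470890, q_8 = 1*12032 + 2377 = 14409.
  i=9: a_9=7, p_9 = 7*470890 + 393209 = 3689439, q_9 = 7*14409 + 12032 = 112895.
  i=10: a_10=2, p_10 = 2*3689439 + 470890 = 7849768, q_10 = 2*112895 + 14409 = 240199.
  i=11: a_11=1, p_11 = 1*7849768 + 3689439 = 11539207, q_11 = 1*240199 + 112895 = 353094.
Check: 11539207^2 - 1068*353094^2 = 133153298188849 - 133153298188848 = 1, so (x, y) = (11539207, 353094) solves the equation, and by the theorem it is the least positive solution.

(x, y) = (11539207, 353094)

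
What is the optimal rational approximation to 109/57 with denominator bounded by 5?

Expand x = 109/57 as a continued fraction with the Euclidean algorithm:
  109 = 1*57 + 52, so a_0 = 1.
  57 = 1*52 + 5, so a_1 = 1.
  52 = 10*5 + 2, so a_2 = 10.
  5 = 2*2 + 1, so a_3 = 2.
  2 = 2*1 + 0, so a_4 = 2.
so x = [1; 1, 10, 2, 2].
Convergents (p_i = a_i*p_{i-1} + p_{i-2}, q_i = a_i*q_{i-1} + q_{i-2} with p_{-2}=0, p_{-1}=1, q_{-2}=1, q_{-1}=0), until the denominator exceeds 5:
  i=0: a_0=1, p_0 = 1*1 + 0 = 1, q_0 = 1*0 + 1 = 1.
  i=1: a_1=1, p_1 = 1*1 + 1 = 2, q_1 = 1*1 + 0 = 1.
  i=2: a_2=10, p_2 = 10*2 + 1 = 21, q_2 = 10*1 + 1 = 11.
q_2 = 11 > 5, so the last convergent with denominator <= 5 is p_1/q_1 = 2/1.
The closest fraction with denominator <= 5 is either p_1/q_1 or the intermediate fraction (k*p_1 + p_0)/(k*q_1 + q_0) with the largest k >= 1 whose denominator stays <= 5; these approach x as k grows, and every other convergent or intermediate fraction in range is farther away.
Largest k: floor((5 - q_0)/q_1) = floor((5 - 1)/1) = 4.
That gives (4*2 + 1)/(4*1 + 1) = 9/5.
Compare the errors: |x - 2/1| = |109*1 - 2*57|/(57*1) = 5/57, and |x - 9/5| = |109*5 - 9*57|/(57*5) = 32/285.
Cross-multiplying, 5*285 = 1425 < 1824 = 32*57, so 5/57 is smaller: the convergent 2/1 is closer to x than 9/5.

2/1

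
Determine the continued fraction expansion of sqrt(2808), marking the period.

[52; (1, 104)]

Write x_i = (sqrt(2808) + m_i)/d_i with (m_0, d_0) = (0, 1). a_0 = floor(sqrt(2808)) = 52, since 52^2 = 2704 <= 2808 < 2809 = 53^2.
Iterate m_{i+1} = d_i*a_i - m_i, d_{i+1} = (2808 - m_{i+1}^2)/d_i, a_{i+1} = floor((a_0 + m_{i+1})/d_{i+1}):
  m_1 = 1*52 - 0 = 52, d_1 = (2808 - 52^2)/1 = 104/1 = 104, a_1 = floor((52 + 52)/104) = 1.
  m_2 = 104*1 - 52 = 52, d_2 = (2808 - 52^2)/104 = 104/104 = 1, a_2 = floor((52 + 52)/1) = 104.
  m_3 = 1*104 - 52 = 52, d_3 = (2808 - 52^2)/1 = 104/1 = 104: (m_3, d_3) = (m_1, d_1) = (52, 104), so from here the quotients repeat a_1, a_2; the period length is 2.
Hence the expansion of sqrt(2808) is a_0 = 52 followed by the repeating block 1, 104 (period 2).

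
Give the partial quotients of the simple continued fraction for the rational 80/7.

[11; 2, 3]

Run the Euclidean algorithm on 80 and 7; the successive quotients are the partial quotients a_0, a_1, ... (each step inverts the fractional part left over by the previous one):
  80 = 11*7 + 3, so a_0 = 11.
  7 = 2*3 + 1, so a_1 = 2.
  3 = 3*1 + 0, so a_2 = 3.
The remainder reaches 0 after 3 divisions, so the expansion has 3 partial quotients, read off in order.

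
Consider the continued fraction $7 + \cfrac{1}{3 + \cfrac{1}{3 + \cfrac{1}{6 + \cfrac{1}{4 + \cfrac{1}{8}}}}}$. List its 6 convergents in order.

Using the convergent recurrence p_i = a_i*p_{i-1} + p_{i-2}, q_i = a_i*q_{i-1} + q_{i-2} with p_{-2}=0, p_{-1}=1, q_{-2}=1, q_{-1}=0:
  i=0: a_0=7, p_0 = 7*1 + 0 = 7, q_0 = 7*0 + 1 = 1.
  i=1: a_1=3, p_1 = 3*7 + 1 = 22, q_1 = 3*1 + 0 = 3.
  i=2: a_2=3, p_2 = 3*22 + 7 = 73, q_2 = 3*3 + 1 = 10.
  i=3: a_3=6, p_3 = 6*73 + 22 = 460, q_3 = 6*10 + 3 = 63.
  i=4: a_4=4, p_4 = 4*460 + 73 = 1913, q_4 = 4*63 + 10 = 262.
  i=5: a_5=8, p_5 = 8*1913 + 460 = 15764, q_5 = 8*262 + 63 = 2159.

7/1, 22/3, 73/10, 460/63, 1913/262, 15764/2159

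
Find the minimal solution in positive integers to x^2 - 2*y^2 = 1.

First expand sqrt(2) as a continued fraction. With x_i = (sqrt(2) + m_i)/d_i and (m_0, d_0) = (0, 1): a_0 = floor(sqrt(2)) = 1, since 1^2 = 1 <= 2 < 4 = 2^2.
Iterate m_{i+1} = d_i*a_i - m_i, d_{i+1} = (2 - m_{i+1}^2)/d_i, a_{i+1} = floor((a_0 + m_{i+1})/d_{i+1}):
  m_1 = 1*1 - 0 = 1, d_1 = (2 - 1^2)/1 = 1/1 = 1, a_1 = floor((1 + 1)/1) = 2.
  m_2 = 1*2 - 1 = 1, d_2 = (2 - 1^2)/1 = 1/1 = 1: (m_2, d_2) = (m_1, d_1) = (1, 1), so from here the quotient a_1 repeats; the period length is 1.
So sqrt(2) = [1; (2)] with period length k = 1.
k is odd, so (p_{k-1}, q_{k-1}) only solves x^2 - 2y^2 = -1 and the fundamental solution of x^2 - 2y^2 = 1 is (p_{2k-1}, q_{2k-1}) = (p_1, q_1); compute convergents through index 1, running through the period twice.
Convergents (p_i = a_i*p_{i-1} + p_{i-2}, q_i = a_i*q_{i-1} + q_{i-2} with p_{-2}=0, p_{-1}=1, q_{-2}=1, q_{-1}=0):
  i=0: a_0=1, p_0 = 1*1 + 0 = 1, q_0 = 1*0 + 1 = 1.
  i=1: a_1=2, p_1 = 2*1 + 1 = 3, q_1 = 2*1 + 0 = 2.
Indeed p_0^2 - 2*q_0^2 = 1 - 2 = -1, not +1.
Check: 3^2 - 2*2^2 = 9 - 8 = 1, so (x, y) = (3, 2) solves the equation, and by the theorem it is the least positive solution.

(x, y) = (3, 2)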